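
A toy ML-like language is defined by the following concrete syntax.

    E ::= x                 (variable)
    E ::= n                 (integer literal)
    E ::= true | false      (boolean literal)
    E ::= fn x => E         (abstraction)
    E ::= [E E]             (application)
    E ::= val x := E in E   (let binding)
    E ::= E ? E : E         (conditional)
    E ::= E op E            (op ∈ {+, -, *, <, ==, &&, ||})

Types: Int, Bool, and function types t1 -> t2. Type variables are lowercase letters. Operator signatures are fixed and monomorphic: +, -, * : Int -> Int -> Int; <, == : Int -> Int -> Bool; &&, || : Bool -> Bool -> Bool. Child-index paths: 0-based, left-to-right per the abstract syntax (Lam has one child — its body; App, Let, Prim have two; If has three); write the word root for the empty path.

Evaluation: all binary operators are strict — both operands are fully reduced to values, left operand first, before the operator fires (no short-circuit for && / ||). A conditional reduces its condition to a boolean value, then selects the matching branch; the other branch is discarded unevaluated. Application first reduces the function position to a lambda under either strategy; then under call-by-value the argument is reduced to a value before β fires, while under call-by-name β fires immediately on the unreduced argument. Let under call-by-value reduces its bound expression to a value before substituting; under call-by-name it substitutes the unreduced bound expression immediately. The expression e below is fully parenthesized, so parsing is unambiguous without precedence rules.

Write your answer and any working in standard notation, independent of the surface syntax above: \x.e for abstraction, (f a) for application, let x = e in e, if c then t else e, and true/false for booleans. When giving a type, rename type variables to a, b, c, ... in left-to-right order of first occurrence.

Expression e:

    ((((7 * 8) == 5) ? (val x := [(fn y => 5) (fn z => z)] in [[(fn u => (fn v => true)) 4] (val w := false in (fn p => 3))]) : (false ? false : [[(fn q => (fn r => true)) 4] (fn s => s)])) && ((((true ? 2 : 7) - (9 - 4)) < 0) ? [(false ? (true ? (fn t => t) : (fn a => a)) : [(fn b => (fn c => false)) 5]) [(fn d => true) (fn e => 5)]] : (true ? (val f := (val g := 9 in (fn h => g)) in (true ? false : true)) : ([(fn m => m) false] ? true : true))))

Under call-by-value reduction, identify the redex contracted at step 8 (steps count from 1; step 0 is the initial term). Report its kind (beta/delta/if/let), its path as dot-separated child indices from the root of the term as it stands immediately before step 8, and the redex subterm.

Trace:
step 0: ((if ((7 * 8) == 5) then (let x = ((\y.5) (\z.z)) in (((\u.(\v.true)) 4) (let w = false in (\p.3)))) else (if false then false else (((\q.(\r.true)) 4) (\s.s)))) && (if (((if true then 2 else 7) - (9 - 4)) < 0) then ((if false then (if true then (\t.t) else (\a.a)) else ((\b.(\c.false)) 5)) ((\d.true) (\e.5))) else (if true then (let f = (let g = 9 in (\h.g)) in (if true then false else true)) else (if ((\m.m) false) then true else true))))
step 1: [delta@0.0.0] ((if (56 == 5) then (let x = ((\y.5) (\z.z)) in (((\u.(\v.true)) 4) (let w = false in (\p.3)))) else (if false then false else (((\q.(\r.true)) 4) (\s.s)))) && (if (((if true then 2 else 7) - (9 - 4)) < 0) then ((if false then (if true then (\t.t) else (\a.a)) else ((\b.(\c.false)) 5)) ((\d.true) (\e.5))) else (if true then (let f = (let g = 9 in (\h.g)) in (if true then false else true)) else (if ((\m.m) false) then true else true))))
step 2: [delta@0.0] ((if false then (let x = ((\y.5) (\z.z)) in (((\u.(\v.true)) 4) (let w = false in (\p.3)))) else (if false then false else (((\q.(\r.true)) 4) (\s.s)))) && (if (((if true then 2 else 7) - (9 - 4)) < 0) then ((if false then (if true then (\t.t) else (\a.a)) else ((\b.(\c.false)) 5)) ((\d.true) (\e.5))) else (if true then (let f = (let g = 9 in (\h.g)) in (if true then false else true)) else (if ((\m.m) false) then true else true))))
step 3: [if@0] ((if false then false else (((\q.(\r.true)) 4) (\s.s))) && (if (((if true then 2 else 7) - (9 - 4)) < 0) then ((if false then (if true then (\t.t) else (\a.a)) else ((\b.(\c.false)) 5)) ((\d.true) (\e.5))) else (if true then (let f = (let g = 9 in (\h.g)) in (if true then false else true)) else (if ((\m.m) false) then true else true))))
step 4: [if@0] ((((\q.(\r.true)) 4) (\s.s)) && (if (((if true then 2 else 7) - (9 - 4)) < 0) then ((if false then (if true then (\t.t) else (\a.a)) else ((\b.(\c.false)) 5)) ((\d.true) (\e.5))) else (if true then (let f = (let g = 9 in (\h.g)) in (if true then false else true)) else (if ((\m.m) false) then true else true))))
step 5: [beta@0.0] (((\r.true) (\s.s)) && (if (((if true then 2 else 7) - (9 - 4)) < 0) then ((if false then (if true then (\t.t) else (\a.a)) else ((\b.(\c.false)) 5)) ((\d.true) (\e.5))) else (if true then (let f = (let g = 9 in (\h.g)) in (if true then false else true)) else (if ((\m.m) false) then true else true))))
step 6: [beta@0] (true && (if (((if true then 2 else 7) - (9 - 4)) < 0) then ((if false then (if true then (\t.t) else (\a.a)) else ((\b.(\c.false)) 5)) ((\d.true) (\e.5))) else (if true then (let f = (let g = 9 in (\h.g)) in (if true then false else true)) else (if ((\m.m) false) then true else true))))
step 7: [if@1.0.0.0] (true && (if ((2 - (9 - 4)) < 0) then ((if false then (if true then (\t.t) else (\a.a)) else ((\b.(\c.false)) 5)) ((\d.true) (\e.5))) else (if true then (let f = (let g = 9 in (\h.g)) in (if true then false else true)) else (if ((\m.m) false) then true else true))))
step 8: [delta@1.0.0.1] (true && (if ((2 - 5) < 0) then ((if false then (if true then (\t.t) else (\a.a)) else ((\b.(\c.false)) 5)) ((\d.true) (\e.5))) else (if true then (let f = (let g = 9 in (\h.g)) in (if true then false else true)) else (if ((\m.m) false) then true else true))))

Answer: delta at 1.0.0.1 : (9 - 4)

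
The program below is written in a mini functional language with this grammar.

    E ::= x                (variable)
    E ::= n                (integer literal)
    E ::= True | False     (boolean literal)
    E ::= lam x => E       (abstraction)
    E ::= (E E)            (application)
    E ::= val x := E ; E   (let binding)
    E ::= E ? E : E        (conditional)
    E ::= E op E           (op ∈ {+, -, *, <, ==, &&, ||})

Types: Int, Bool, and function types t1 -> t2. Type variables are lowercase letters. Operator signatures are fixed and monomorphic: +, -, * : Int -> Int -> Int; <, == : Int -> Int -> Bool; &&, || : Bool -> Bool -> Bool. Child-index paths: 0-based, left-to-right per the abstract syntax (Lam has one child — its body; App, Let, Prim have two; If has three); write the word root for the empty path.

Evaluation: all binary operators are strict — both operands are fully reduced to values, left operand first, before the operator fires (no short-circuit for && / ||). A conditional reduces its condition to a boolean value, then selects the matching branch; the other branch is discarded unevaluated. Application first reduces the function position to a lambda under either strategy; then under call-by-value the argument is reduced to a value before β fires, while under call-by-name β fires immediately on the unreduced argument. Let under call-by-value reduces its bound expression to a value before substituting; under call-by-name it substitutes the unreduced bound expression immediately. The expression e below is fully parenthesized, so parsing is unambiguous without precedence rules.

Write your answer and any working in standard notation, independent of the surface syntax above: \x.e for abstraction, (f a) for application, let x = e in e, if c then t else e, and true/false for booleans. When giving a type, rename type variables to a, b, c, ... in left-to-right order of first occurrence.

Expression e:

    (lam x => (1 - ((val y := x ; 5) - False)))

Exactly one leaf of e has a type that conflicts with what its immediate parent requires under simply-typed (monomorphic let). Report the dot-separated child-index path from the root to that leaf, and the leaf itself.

Answer: 0.1.1 : false

Trace:
  unify Int ~ Int
x : a
let y : a
  unify Int ~ Int
  unify Bool ~ Int
  FAIL: mismatch Bool ~ Int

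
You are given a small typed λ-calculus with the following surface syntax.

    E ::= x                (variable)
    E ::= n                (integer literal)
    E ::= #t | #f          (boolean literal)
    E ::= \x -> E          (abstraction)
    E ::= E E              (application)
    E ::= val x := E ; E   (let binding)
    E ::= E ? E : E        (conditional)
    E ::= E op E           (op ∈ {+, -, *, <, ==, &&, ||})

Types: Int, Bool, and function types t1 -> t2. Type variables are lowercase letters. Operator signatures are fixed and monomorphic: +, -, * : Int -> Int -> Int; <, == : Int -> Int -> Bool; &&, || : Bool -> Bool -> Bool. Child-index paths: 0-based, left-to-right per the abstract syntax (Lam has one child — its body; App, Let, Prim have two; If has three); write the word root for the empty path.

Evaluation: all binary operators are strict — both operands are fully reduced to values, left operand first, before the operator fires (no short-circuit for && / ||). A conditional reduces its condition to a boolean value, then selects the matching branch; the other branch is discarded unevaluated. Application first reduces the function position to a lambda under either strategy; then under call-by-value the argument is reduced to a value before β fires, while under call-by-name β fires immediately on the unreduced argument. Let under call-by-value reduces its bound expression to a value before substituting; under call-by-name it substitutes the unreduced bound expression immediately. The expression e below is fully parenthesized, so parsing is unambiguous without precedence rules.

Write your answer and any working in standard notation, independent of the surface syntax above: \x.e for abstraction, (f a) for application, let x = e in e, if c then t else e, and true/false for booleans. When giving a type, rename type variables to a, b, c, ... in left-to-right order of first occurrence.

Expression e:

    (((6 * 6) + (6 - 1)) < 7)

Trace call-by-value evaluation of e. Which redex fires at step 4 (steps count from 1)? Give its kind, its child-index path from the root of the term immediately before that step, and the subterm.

Working:
step 0: (((6 * 6) + (6 - 1)) < 7)
step 1: [delta@0.0] ((36 + (6 - 1)) < 7)
step 2: [delta@0.1] ((36 + 5) < 7)
step 3: [delta@0] (41 < 7)
step 4: [delta@root] false

Answer: delta at root : (41 < 7)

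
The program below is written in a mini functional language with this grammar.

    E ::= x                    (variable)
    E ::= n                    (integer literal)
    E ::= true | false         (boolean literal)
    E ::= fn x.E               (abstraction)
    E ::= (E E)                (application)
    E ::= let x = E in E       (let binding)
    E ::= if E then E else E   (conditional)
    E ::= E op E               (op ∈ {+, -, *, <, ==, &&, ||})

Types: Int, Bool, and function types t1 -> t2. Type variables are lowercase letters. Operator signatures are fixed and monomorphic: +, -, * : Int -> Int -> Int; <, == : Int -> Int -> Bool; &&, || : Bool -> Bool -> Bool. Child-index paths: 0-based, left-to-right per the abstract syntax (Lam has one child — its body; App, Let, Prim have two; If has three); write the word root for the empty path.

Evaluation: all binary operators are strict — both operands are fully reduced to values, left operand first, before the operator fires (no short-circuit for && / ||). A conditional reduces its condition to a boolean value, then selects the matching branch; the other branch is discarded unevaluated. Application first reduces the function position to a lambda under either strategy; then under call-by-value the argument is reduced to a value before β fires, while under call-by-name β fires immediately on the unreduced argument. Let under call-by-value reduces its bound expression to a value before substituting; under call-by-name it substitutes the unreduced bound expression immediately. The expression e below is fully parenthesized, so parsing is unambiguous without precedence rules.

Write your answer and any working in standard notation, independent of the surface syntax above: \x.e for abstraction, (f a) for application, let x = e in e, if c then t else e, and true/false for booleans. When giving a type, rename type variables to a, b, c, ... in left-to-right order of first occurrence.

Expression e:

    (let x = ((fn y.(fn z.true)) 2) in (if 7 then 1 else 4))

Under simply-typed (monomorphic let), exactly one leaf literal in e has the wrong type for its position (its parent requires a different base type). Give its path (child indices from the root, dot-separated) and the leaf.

Answer: 1.0 : 7

Trace:
\z._ : b -> Bool
\y._ : a -> b -> Bool
  unify a -> b -> Bool ~ Int -> c
  unify a ~ Int
  unify b -> Bool ~ c
_ _ : b -> Bool
let x : b -> Bool
  unify Int ~ Bool
  FAIL: mismatch Int ~ Bool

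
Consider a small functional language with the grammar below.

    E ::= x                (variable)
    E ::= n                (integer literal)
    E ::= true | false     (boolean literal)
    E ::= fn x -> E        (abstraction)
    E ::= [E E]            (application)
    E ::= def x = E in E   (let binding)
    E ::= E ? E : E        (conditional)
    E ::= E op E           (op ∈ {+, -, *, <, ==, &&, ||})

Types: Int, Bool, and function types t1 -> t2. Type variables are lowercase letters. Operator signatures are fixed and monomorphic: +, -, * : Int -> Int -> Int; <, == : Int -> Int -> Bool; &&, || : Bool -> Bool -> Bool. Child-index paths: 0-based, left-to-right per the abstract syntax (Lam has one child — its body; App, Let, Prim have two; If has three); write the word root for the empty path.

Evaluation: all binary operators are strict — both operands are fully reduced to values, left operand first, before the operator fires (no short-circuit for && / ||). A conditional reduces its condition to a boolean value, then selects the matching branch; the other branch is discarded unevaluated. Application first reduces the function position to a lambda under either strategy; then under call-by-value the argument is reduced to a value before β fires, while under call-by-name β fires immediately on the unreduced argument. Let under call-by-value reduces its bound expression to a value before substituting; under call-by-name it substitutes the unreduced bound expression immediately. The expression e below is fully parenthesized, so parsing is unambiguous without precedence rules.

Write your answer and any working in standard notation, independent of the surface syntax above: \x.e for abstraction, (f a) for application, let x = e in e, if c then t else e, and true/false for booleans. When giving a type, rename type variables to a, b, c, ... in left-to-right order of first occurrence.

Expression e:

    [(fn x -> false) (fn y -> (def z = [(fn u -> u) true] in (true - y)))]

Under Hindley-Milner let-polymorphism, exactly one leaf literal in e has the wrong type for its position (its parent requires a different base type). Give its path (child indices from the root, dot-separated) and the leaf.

Trace:
\x._ : a -> Bool
u : c
\u._ : c -> c
  unify c -> c ~ Bool -> d
  unify c ~ Bool
  unify Bool ~ d
_ _ : Bool
let z : Bool
  unify Bool ~ Int
  FAIL: mismatch Bool ~ Int

Answer: 1.0.1.0 : true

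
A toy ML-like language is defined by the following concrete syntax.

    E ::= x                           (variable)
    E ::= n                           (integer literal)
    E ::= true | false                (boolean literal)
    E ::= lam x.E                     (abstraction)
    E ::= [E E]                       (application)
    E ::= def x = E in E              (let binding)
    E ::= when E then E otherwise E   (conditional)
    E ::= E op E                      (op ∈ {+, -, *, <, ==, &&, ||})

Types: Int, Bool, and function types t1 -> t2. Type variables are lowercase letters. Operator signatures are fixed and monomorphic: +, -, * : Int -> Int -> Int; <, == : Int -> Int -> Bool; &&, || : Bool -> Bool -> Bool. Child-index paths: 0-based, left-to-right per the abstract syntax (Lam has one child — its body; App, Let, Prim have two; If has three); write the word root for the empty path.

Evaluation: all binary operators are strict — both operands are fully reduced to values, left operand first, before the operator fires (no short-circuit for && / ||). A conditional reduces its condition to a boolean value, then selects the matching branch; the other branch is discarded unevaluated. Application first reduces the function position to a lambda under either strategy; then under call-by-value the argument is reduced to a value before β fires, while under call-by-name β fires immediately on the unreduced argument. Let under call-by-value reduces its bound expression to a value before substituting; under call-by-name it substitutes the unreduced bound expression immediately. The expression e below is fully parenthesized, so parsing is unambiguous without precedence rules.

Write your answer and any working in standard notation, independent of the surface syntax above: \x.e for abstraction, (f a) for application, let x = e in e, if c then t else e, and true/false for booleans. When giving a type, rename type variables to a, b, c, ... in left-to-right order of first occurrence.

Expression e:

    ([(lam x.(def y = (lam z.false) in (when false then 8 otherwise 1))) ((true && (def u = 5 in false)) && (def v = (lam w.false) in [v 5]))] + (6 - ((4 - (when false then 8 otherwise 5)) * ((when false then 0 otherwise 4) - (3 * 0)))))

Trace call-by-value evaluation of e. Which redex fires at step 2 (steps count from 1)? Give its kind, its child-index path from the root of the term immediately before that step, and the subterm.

Trace:
step 0: (((\x.(let y = (\z.false) in (if false then 8 else 1))) ((true && (let u = 5 in false)) && (let v = (\w.false) in (v 5)))) + (6 - ((4 - (if false then 8 else 5)) * ((if false then 0 else 4) - (3 * 0)))))
step 1: [let@0.1.0.1] (((\x.(let y = (\z.false) in (if false then 8 else 1))) ((true && false) && (let v = (\w.false) in (v 5)))) + (6 - ((4 - (if false then 8 else 5)) * ((if false then 0 else 4) - (3 * 0)))))
step 2: [delta@0.1.0] (((\x.(let y = (\z.false) in (if false then 8 else 1))) (false && (let v = (\w.false) in (v 5)))) + (6 - ((4 - (if false then 8 else 5)) * ((if false then 0 else 4) - (3 * 0)))))

Answer: delta at 0.1.0 : (true && false)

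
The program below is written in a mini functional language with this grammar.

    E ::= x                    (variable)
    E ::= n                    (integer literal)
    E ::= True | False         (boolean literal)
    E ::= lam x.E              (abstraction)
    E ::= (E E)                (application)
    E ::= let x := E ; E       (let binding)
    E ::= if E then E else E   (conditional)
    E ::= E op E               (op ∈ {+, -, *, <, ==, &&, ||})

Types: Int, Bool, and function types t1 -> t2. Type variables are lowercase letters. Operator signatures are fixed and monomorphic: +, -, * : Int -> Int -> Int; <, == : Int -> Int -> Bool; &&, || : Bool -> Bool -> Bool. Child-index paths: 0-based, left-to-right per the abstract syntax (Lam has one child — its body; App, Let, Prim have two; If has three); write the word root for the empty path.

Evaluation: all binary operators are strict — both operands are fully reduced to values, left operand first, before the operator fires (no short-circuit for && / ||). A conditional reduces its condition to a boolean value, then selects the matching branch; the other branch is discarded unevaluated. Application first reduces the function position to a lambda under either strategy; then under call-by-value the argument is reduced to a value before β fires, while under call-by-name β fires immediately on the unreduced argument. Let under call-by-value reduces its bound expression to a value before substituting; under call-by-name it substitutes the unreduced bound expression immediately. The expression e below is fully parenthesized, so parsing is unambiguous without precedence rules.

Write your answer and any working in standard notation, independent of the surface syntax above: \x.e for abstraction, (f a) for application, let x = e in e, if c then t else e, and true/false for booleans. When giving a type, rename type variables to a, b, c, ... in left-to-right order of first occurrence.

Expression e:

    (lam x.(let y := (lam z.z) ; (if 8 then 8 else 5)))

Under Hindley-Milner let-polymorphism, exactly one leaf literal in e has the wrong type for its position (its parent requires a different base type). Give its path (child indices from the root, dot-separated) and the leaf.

Answer: 0.1.0 : 8

Working:
z : b
\z._ : b -> b
let y : forall. b -> b
  unify Int ~ Bool
  FAIL: mismatch Int ~ Bool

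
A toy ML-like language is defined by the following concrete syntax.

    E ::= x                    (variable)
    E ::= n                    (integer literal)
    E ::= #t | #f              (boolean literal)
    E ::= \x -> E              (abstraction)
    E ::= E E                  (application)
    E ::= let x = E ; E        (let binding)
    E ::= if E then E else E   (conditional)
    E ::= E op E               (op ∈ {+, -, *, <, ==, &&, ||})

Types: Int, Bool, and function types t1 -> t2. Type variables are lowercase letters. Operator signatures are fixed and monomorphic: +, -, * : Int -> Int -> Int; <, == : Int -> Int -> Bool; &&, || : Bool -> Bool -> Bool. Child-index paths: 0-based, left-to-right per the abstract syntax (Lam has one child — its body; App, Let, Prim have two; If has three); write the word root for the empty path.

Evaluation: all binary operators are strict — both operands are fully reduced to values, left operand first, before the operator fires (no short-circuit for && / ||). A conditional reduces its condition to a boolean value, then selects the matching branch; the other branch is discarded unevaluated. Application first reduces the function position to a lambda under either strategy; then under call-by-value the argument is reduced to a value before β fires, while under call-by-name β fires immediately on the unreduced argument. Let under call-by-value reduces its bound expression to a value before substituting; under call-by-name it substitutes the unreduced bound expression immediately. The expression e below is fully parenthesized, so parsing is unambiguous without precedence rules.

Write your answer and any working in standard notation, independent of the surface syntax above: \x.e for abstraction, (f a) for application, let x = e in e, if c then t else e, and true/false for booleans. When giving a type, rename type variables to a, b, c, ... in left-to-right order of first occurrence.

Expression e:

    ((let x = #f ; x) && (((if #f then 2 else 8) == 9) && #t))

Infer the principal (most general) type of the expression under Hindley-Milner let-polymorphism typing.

Answer: Bool

Working:
let x : Bool
x : Bool
  unify Bool ~ Bool
  unify Bool ~ Bool
  unify Int ~ Int
  unify Int ~ Int
  unify Int ~ Int
  unify Bool ~ Bool
  unify Bool ~ Bool
  unify Bool ~ Bool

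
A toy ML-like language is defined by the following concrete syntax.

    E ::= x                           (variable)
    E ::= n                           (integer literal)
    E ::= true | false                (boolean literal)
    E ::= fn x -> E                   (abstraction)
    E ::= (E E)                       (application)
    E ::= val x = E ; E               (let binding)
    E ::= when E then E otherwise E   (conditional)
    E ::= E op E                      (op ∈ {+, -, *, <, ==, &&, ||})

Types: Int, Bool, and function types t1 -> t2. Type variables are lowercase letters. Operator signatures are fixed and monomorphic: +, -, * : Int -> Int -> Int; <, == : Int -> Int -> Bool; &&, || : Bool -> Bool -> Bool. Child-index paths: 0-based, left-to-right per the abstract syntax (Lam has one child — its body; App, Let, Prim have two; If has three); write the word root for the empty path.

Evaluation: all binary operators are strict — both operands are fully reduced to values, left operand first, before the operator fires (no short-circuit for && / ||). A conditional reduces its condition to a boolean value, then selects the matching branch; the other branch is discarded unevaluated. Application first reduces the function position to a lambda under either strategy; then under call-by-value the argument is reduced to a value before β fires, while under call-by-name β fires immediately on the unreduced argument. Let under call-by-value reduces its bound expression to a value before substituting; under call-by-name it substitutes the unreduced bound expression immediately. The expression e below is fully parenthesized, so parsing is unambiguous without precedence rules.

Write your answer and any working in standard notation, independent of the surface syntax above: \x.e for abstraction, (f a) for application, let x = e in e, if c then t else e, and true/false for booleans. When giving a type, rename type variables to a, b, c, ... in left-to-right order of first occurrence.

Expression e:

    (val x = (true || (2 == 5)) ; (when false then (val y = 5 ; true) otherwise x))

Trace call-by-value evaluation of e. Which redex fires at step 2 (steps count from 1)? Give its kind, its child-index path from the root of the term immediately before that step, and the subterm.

Derivation:
step 0: (let x = (true || (2 == 5)) in (if false then (let y = 5 in true) else x))
step 1: [delta@0.1] (let x = (true || false) in (if false then (let y = 5 in true) else x))
step 2: [delta@0] (let x = true in (if false then (let y = 5 in true) else x))

Answer: delta at 0 : (true || false)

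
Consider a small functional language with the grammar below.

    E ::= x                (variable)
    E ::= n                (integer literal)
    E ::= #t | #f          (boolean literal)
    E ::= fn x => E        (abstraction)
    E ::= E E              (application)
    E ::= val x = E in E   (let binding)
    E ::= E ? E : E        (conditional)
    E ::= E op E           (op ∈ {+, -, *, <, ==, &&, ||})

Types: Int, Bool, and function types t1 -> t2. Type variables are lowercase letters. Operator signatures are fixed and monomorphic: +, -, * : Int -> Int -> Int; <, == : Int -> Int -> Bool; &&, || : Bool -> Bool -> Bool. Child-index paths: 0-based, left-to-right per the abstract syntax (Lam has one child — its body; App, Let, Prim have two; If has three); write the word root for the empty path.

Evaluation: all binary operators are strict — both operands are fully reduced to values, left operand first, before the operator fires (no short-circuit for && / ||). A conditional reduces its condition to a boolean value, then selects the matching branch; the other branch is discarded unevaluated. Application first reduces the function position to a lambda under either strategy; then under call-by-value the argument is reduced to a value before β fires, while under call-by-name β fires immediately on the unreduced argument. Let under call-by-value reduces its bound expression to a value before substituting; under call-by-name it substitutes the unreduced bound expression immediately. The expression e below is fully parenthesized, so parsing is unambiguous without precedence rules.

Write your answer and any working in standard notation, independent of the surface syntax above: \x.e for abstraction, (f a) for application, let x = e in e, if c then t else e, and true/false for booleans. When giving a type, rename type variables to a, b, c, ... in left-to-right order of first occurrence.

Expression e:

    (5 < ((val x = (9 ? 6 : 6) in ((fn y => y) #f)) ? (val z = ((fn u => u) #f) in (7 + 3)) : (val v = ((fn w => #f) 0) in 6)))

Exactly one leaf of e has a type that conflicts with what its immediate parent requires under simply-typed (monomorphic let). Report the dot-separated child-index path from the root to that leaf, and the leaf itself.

Answer: 1.0.0.0 : 9

Derivation:
  unify Int ~ Int
  unify Int ~ Bool
  FAIL: mismatch Int ~ Bool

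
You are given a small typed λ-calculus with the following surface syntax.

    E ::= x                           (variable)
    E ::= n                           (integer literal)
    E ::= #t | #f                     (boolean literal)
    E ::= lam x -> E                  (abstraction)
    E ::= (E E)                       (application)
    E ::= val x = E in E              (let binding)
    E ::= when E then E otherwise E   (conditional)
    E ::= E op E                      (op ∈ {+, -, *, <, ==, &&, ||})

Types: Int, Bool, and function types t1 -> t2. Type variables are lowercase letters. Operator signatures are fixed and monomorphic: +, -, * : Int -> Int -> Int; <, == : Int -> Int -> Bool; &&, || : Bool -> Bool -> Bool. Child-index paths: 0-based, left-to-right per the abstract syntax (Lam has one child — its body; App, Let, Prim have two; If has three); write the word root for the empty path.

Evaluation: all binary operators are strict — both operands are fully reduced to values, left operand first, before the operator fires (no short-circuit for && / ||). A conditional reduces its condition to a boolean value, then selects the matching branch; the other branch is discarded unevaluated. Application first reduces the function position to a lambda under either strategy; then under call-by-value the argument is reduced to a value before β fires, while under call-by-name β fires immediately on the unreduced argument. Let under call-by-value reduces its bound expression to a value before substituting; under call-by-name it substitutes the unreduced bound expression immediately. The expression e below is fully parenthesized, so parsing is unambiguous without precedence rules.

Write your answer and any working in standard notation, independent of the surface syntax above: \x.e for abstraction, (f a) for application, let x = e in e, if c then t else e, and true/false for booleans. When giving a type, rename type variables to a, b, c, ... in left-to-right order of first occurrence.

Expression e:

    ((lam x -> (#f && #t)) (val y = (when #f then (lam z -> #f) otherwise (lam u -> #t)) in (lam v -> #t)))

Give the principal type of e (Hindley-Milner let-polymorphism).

Answer: Bool

Derivation:
  unify Bool ~ Bool
  unify Bool ~ Bool
\x._ : a -> Bool
  unify Bool ~ Bool
\z._ : b -> Bool
\u._ : c -> Bool
  unify b -> Bool ~ c -> Bool
  unify b ~ c
  unify Bool ~ Bool
let y : forall. c -> Bool
\v._ : d -> Bool
  unify a -> Bool ~ (d -> Bool) -> e
  unify a ~ d -> Bool
  unify Bool ~ e
_ _ : Bool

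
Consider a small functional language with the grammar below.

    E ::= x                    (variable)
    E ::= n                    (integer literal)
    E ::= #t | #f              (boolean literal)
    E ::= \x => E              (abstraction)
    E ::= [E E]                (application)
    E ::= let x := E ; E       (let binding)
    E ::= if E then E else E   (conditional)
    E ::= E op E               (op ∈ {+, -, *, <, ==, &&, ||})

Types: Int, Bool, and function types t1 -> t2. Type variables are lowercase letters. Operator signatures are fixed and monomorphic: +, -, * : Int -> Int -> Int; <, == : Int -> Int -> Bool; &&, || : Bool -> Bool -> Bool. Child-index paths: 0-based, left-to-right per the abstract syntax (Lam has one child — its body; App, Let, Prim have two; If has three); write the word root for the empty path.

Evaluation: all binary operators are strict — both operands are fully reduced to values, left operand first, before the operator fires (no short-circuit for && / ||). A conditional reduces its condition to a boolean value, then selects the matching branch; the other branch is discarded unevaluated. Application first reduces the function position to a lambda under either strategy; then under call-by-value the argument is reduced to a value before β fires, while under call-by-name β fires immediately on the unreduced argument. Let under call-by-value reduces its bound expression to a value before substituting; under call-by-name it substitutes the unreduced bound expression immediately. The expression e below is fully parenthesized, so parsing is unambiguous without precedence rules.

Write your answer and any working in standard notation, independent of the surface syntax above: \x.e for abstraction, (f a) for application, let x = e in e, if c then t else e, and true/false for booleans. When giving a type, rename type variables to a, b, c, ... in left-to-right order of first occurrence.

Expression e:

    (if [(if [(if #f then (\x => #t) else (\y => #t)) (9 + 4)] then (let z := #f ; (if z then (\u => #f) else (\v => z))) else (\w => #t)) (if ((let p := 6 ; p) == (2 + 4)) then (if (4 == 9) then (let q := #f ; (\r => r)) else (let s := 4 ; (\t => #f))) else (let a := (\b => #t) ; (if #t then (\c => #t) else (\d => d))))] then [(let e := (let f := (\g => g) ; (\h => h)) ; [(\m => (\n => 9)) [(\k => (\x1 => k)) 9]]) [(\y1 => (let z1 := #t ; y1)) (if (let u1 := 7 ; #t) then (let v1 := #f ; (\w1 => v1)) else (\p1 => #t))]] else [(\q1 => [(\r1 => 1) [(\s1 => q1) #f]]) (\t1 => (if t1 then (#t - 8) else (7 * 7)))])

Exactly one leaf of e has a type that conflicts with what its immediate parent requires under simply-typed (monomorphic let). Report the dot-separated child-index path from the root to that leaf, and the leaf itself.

Derivation:
  unify Bool ~ Bool
\x._ : a -> Bool
\y._ : b -> Bool
  unify a -> Bool ~ b -> Bool
  unify a ~ b
  unify Bool ~ Bool
  unify Int ~ Int
  unify Int ~ Int
  unify b -> Bool ~ Int -> c
  unify b ~ Int
  unify Bool ~ c
_ _ : Bool
  unify Bool ~ Bool
let z : Bool
z : Bool
  unify Bool ~ Bool
\u._ : d -> Bool
z : Bool
\v._ : e -> Bool
  unify d -> Bool ~ e -> Bool
  unify d ~ e
  unify Bool ~ Bool
\w._ : f -> Bool
  unify e -> Bool ~ f -> Bool
  unify e ~ f
  unify Bool ~ Bool
let p : Int
p : Int
  unify Int ~ Int
  unify Int ~ Int
  unify Int ~ Int
  unify Int ~ Int
  unify Bool ~ Bool
  unify Int ~ Int
  unify Int ~ Int
  unify Bool ~ Bool
let q : Bool
r : g
\r._ : g -> g
let s : Int
\t._ : h -> Bool
  unify g -> g ~ h -> Bool
  unify g ~ h
  unify h ~ Bool
\b._ : i -> Bool
let a : i -> Bool
  unify Bool ~ Bool
\c._ : j -> Bool
d : k
\d._ : k -> k
  unify j -> Bool ~ k -> k
  unify j ~ k
  unify Bool ~ k
  unify Bool -> Bool ~ Bool -> Bool
  unify Bool ~ Bool
  unify Bool ~ Bool
  unify f -> Bool ~ (Bool -> Bool) -> l
  unify f ~ Bool -> Bool
  unify Bool ~ l
_ _ : Bool
  unify Bool ~ Bool
g : m
\g._ : m -> m
let f : m -> m
h : n
\h._ : n -> n
let e : n -> n
\n._ : p -> Int
\m._ : o -> p -> Int
k : q
\x1._ : r -> q
\k._ : q -> r -> q
  unify q -> r -> q ~ Int -> s
  unify q ~ Int
  unify r -> Int ~ s
_ _ : r -> Int
  unify o -> p -> Int ~ (r -> Int) -> t
  unify o ~ r -> Int
  unify p -> Int ~ t
_ _ : p -> Int
let z1 : Bool
y1 : u
\y1._ : u -> u
let u1 : Int
  unify Bool ~ Bool
let v1 : Bool
v1 : Bool
\w1._ : v -> Bool
\p1._ : w -> Bool
  unify v -> Bool ~ w -> Bool
  unify v ~ w
  unify Bool ~ Bool
  unify u -> u ~ (w -> Bool) -> x
  unify u ~ w -> Bool
  unify w -> Bool ~ x
_ _ : w -> Bool
  unify p -> Int ~ (w -> Bool) -> y
  unify p ~ w -> Bool
  unify Int ~ y
_ _ : Int
\r1._ : t26 -> Int
q1 : z
\s1._ : t27 -> z
  unify t27 -> z ~ Bool -> t28
  unify t27 ~ Bool
  unify z ~ t28
_ _ : t28
  unify t26 -> Int ~ t28 -> t29
  unify t26 ~ t28
  unify Int ~ t29
_ _ : Int
\q1._ : t28 -> Int
t1 : t30
  unify t30 ~ Bool
  unify Bool ~ Int
  FAIL: mismatch Bool ~ Int

Answer: 2.1.0.1.0 : true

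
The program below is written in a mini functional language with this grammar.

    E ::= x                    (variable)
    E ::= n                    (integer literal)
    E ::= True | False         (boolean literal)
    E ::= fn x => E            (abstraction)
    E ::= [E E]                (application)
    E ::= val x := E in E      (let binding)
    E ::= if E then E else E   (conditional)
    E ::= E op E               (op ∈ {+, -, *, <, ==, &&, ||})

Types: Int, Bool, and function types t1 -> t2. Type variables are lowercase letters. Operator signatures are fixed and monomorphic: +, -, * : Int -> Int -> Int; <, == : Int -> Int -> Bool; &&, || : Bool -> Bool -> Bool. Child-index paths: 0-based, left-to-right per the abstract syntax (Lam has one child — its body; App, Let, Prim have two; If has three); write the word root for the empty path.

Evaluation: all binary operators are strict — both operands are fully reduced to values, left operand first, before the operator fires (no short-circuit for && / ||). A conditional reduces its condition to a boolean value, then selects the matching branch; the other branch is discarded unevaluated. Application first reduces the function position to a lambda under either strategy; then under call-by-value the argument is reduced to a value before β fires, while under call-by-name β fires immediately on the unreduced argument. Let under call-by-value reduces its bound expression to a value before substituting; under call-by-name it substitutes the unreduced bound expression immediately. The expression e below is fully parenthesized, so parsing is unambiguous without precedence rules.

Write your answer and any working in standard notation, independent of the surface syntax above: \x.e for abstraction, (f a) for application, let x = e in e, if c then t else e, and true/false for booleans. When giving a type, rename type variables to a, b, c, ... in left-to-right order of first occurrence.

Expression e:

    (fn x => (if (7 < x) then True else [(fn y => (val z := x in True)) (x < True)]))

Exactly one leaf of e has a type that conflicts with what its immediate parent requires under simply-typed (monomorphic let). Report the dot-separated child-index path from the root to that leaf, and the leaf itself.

Answer: 0.2.1.1 : true

Trace:
  unify Int ~ Int
x : a
  unify a ~ Int
  unify Bool ~ Bool
x : Int
let z : Int
\y._ : b -> Bool
x : Int
  unify Int ~ Int
  unify Bool ~ Int
  FAIL: mismatch Bool ~ Int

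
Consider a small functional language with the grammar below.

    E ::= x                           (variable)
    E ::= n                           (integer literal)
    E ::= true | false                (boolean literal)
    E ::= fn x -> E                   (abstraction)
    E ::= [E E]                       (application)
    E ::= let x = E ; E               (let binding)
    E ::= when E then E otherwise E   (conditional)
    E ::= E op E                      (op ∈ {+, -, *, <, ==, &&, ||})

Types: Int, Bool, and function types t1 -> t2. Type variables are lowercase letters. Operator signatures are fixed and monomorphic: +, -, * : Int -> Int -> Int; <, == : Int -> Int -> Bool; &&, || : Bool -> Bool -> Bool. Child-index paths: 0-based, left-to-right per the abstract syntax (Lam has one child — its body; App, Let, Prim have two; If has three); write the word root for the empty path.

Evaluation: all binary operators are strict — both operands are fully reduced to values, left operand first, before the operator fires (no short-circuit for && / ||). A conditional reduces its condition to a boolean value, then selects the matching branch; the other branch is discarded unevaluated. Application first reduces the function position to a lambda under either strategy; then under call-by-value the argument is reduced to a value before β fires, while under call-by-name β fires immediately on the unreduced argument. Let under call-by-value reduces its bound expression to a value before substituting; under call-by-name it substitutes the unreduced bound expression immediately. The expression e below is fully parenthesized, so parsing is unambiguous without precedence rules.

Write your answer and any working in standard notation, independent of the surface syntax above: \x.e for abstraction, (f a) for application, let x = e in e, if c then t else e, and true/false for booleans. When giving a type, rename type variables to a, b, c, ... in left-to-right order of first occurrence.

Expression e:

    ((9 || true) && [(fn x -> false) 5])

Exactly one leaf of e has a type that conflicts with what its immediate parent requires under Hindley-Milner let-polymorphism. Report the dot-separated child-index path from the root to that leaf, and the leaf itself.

Working:
  unify Int ~ Bool
  FAIL: mismatch Int ~ Bool

Answer: 0.0 : 9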